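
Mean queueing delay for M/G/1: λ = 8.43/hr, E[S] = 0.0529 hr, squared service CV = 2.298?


ρ = λ·E[S] = 8.43·0.0529 = 0.4459
E[S²] = E[S]²(1+C_s²) = 0.0529²·(1+2.298) = 0.009229
Wq = λ·E[S²]/(2(1−ρ)) = 8.43·0.009229/(2·0.5541) = 0.07021 hr

Final: 0.07021 hr


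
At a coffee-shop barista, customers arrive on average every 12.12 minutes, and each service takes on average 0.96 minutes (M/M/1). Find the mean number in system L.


λ = 60/12.12 = 4.9505 /hr
μ = 60/0.96 = 62.5000 /hr
ρ = λ/μ = 4.9505/62.5000 = 0.07921
L = ρ/(1−ρ) = 0.07921/0.9208 = 0.08602

Final: 0.08602


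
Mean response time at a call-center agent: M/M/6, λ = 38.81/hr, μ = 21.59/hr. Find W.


a = 1.7976; ρ = 0.2996; P₀ = 0.165570
Lq = P₀·a^c·ρ/(c!(1−ρ)²) = 0.004738
Wq = Lq/λ = 0.004738/38.81 = 0.0001221 hr
W = Wq + 1/μ = 0.0001221 + 0.04632 = 0.04644 hr

Final: 0.04644 hr


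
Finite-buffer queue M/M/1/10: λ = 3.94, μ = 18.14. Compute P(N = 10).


ρ = λ/μ = 3.94/18.14 = 0.2172
P_K = (1−ρ)ρ^K/(1−ρ^(K+1)) = (0.7828·0.0000002337)/(1 − 0.00000005075)
= 0.0000001829/1.000000 = 0.0000001829

Final: 0.0000001829


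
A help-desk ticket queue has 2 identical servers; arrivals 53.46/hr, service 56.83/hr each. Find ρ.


ρ = λ/(cμ) = 53.46/(2·56.83) = 53.46/113.66 = 0.4704

Final: 0.4704


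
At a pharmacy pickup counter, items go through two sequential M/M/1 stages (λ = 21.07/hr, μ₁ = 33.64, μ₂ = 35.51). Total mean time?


Each node sees arrival rate λ = 21.07/hr (tandem ⇒ throughput preserved).
W₁ = 1/(μ₁−λ) = 1/(33.64−21.07) = 0.07955 hr
W₂ = 1/(μ₂−λ) = 1/(35.51−21.07) = 0.06925 hr
W_total = W₁ + W₂ = 0.07955 + 0.06925 = 0.14881 hr

Final: 0.14881 hr


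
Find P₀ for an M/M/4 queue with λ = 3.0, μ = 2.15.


a = λ/μ = 3.0/2.15 = 1.3953; ρ = a/c = 0.3488
Σ_{k=0}^{3} a^k/k! (terms k=0..3) = 1.00000 + 1.39535 + 0.97350 + 0.45279 = 3.82164
Tail: a^4/(4!(1−ρ)) = 3.79080/(24·0.6512) = 0.24257
P₀ = 1/(3.82164 + 0.24257) = 1/4.06420 = 0.246051

Final: 0.246051


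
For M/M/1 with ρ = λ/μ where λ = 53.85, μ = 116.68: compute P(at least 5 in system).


ρ = 53.85/116.68 = 0.4615
P(N ≥ n) = ρ^n = 0.4615^5 = 0.020939

Final: 0.020939


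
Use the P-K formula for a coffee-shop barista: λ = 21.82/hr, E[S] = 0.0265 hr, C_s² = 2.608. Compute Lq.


ρ = λ·E[S] = 21.82·0.0265 = 0.5782
Lq = ρ²(1+C_s²)/(2(1−ρ)) = 0.3343·(1+2.608)/(2·0.4218)
= 0.3343·3.6080/0.8435 = 1.43009

Final: 1.43009


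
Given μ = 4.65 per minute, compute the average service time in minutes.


Mean service time = 1/μ = 1/4.65 minute = 0.21505 minute
In minutes: 0.21505 × 1 = 0.2151 min

Final: 0.2151 min


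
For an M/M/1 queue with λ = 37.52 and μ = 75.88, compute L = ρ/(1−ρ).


ρ = λ/μ = 37.52/75.88 = 0.4945
L = ρ/(1−ρ) = 0.4945/(1 − 0.4945) = 0.4945/0.5055 = 0.9781

Final: 0.9781


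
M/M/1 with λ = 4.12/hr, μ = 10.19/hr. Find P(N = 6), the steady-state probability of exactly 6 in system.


ρ = 4.12/10.19 = 0.4043
P_n = (1−ρ)·ρ^n = (1 − 0.4043)·0.4043^6 = 0.5957·0.004369 = 0.002602

Final: 0.002602


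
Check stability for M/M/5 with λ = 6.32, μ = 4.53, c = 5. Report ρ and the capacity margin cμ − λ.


Total capacity cμ = 5·4.53 = 22.65/hr
ρ = λ/(cμ) = 6.32/22.65 = 0.2790
Stable ⇔ ρ < 1: YES
Spare capacity = cμ − λ = 22.65 − 6.32 = 16.33/hr

Final: ρ = 0.2790; stable; margin = 16.33/hr


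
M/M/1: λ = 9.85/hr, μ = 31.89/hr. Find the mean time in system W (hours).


W = 1/(μ−λ) = 1/(31.89 − 9.85) = 1/22.04 = 0.04537 hr

Final: 0.04537 hr


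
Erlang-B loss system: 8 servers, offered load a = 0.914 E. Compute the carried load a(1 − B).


B(8,0.914) = 0.000004843 (Erlang-B)
Carried load = a(1 − B) = 0.914·(1 − 0.000004843) = 0.914·0.999995 = 0.9140 E

Final: 0.9140 Erlangs


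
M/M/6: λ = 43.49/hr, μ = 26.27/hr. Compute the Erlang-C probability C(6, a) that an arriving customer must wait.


a = λ/μ = 1.6555; ρ = a/6 = 0.2759
P₀ = 0.190908 (from M/M/c formula)
C(c,a) = [a^c/(c!(1−ρ))]·P₀ = [20.58619/(720·0.7241)]·0.190908
= 0.03949·0.190908 = 0.007538

Final: 0.007538


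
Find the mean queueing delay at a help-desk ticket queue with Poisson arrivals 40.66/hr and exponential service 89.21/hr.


ρ = 40.66/89.21 = 0.4558
Wq = ρ/(μ−λ) = 0.4558/(89.21 − 40.66) = 0.4558/48.55 = 0.009388 hr

Final: 0.009388 hr


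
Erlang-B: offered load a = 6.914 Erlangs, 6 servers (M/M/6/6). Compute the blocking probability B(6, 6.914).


B(c,a) = (a^c/c!) / Σ_{k=0}^{c} a^k/k!
a^6/6! = 151.720322
Σ terms (k=0..6): 1.00000 + 6.91400 + 23.90170 + 55.08545 + 95.21519 + 131.66357 + 151.72032 = 465.500232
B = 151.720322/465.500232 = 0.325930

Final: 0.325930


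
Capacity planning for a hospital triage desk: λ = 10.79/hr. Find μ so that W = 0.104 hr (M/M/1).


W = 1/(μ−λ) ⇒ μ − λ = 1/W = 1/0.104 = 9.6154
μ = λ + 1/W = 10.79 + 9.6154 = 20.4054 per hr

Final: 20.4054 /hr


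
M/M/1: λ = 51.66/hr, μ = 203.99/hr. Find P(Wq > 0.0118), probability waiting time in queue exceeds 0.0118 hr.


ρ = 51.66/203.99 = 0.2532
P(Wq > t) = ρ·e^{−(μ−λ)t} = 0.2532·e^{−1.7975}
= 0.2532·0.165714 = 0.041967

Final: 0.041967


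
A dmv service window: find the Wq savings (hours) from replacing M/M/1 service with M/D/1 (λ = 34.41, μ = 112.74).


ρ = 34.41/112.74 = 0.3052
Wq(M/M/1) = ρ/(μ−λ) = 0.3052/78.33 = 0.003897 hr
Wq(M/D/1) = ρ/(2(μ−λ)) = 0.001948 hr
Savings = 0.003897 − 0.001948 = 0.001948 hr

Final: 0.001948 hr


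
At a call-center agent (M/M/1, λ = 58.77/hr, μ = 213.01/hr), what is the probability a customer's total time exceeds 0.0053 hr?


W ~ Exponential(μ−λ) for M/M/1.
μ − λ = 213.01 − 58.77 = 154.2400
P(W > t) = e^{−(μ−λ)t} = e^{−0.8175} = 0.441546

Final: 0.441546


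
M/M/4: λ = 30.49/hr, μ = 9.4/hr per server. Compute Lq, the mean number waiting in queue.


a = λ/μ = 3.2436; ρ = a/4 = 0.8109
P₀ = 0.025264
Lq = P₀·a^c·ρ / (c!·(1−ρ)²) = 0.025264·110.69252·0.8109/(24·0.03576)
= 2.64246

Final: 2.64246


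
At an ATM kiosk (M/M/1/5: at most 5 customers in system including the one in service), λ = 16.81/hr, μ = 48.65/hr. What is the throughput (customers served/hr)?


ρ = 0.3455; P_K = (1−ρ)ρ^5/(1−ρ^6) = 0.003229
λ_eff = λ(1 − P_K) = 16.81·(1 − 0.003229) = 16.81·0.996771 = 16.7557 /hr

Final: 16.7557 /hr


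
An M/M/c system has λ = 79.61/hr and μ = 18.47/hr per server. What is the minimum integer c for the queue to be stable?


Stability requires cμ > λ ⇔ c > λ/μ.
λ/μ = 79.61/18.47 = 4.3102
Minimum integer c = ⌊4.3102⌋ + 1 = 5
Check: 5·18.47 = 92.35 > 79.61, while 4·18.47 = 73.88 ≤ 79.61

Final: 5 servers


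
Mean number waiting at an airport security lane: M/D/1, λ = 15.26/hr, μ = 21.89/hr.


ρ = 15.26/21.89 = 0.6971
M/D/1: Lq = ρ²/(2(1−ρ)) = 0.4860/(2·0.3029) = 0.80227

Final: 0.80227


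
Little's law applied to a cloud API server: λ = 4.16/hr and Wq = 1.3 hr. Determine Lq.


Lq = λWq = 4.16·1.3 = 5.4080

Final: 5.4080


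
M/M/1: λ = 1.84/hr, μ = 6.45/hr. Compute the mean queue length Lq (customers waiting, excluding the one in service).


ρ = 1.84/6.45 = 0.2853
Lq = ρ²/(1−ρ) = 0.08138/0.7147 = 0.1139

Final: 0.1139


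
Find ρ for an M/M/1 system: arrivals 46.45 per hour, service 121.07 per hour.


ρ = λ/μ = 46.45/121.07 = 0.3837

Final: 0.3837


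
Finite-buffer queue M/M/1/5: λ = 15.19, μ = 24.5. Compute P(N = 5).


ρ = λ/μ = 15.19/24.5 = 0.6200
P_K = (1−ρ)ρ^K/(1−ρ^(K+1)) = (0.3800·0.091613)/(1 − 0.056800)
= 0.034813/0.943200 = 0.036910

Final: 0.036910


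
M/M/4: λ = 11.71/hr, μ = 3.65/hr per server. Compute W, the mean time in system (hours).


a = 3.2082; ρ = 0.8021; P₀ = 0.026912
Lq = P₀·a^c·ρ/(c!(1−ρ)²) = 2.43169
Wq = Lq/λ = 2.43169/11.71 = 0.20766 hr
W = Wq + 1/μ = 0.20766 + 0.27397 = 0.48163 hr

Final: 0.48163 hr


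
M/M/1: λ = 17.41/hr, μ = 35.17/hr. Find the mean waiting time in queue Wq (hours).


ρ = 17.41/35.17 = 0.4950
Wq = ρ/(μ−λ) = 0.4950/(35.17 − 17.41) = 0.4950/17.76 = 0.02787 hr

Final: 0.02787 hr


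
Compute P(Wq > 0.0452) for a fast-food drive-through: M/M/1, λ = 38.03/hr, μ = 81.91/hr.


ρ = 38.03/81.91 = 0.4643
P(Wq > t) = ρ·e^{−(μ−λ)t} = 0.4643·e^{−1.9834}
= 0.4643·0.137604 = 0.063888

Final: 0.063888


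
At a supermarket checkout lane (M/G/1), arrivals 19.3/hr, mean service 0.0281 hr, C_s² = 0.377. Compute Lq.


ρ = λ·E[S] = 19.3·0.0281 = 0.5423
Lq = ρ²(1+C_s²)/(2(1−ρ)) = 0.2941·(1+0.377)/(2·0.4577)
= 0.2941·1.3770/0.9153 = 0.44246

Final: 0.44246


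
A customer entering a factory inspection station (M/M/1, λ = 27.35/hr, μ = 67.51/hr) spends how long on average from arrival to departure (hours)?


W = 1/(μ−λ) = 1/(67.51 − 27.35) = 1/40.16 = 0.02490 hr

Final: 0.02490 hr


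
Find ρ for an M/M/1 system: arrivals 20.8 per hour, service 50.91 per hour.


ρ = λ/μ = 20.8/50.91 = 0.4086

Final: 0.4086


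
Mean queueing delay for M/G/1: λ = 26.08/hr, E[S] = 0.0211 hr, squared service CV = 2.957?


ρ = λ·E[S] = 26.08·0.0211 = 0.5503
E[S²] = E[S]²(1+C_s²) = 0.0211²·(1+2.957) = 0.001762
Wq = λ·E[S²]/(2(1−ρ)) = 26.08·0.001762/(2·0.4497) = 0.05108 hr

Final: 0.05108 hr


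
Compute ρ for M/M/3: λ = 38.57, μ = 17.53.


ρ = λ/(cμ) = 38.57/(3·17.53) = 38.57/52.59 = 0.7334

Final: 0.7334


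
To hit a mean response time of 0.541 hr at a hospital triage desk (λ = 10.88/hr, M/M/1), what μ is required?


W = 1/(μ−λ) ⇒ μ − λ = 1/W = 1/0.541 = 1.8484
μ = λ + 1/W = 10.88 + 1.8484 = 12.7284 per hr

Final: 12.7284 /hr


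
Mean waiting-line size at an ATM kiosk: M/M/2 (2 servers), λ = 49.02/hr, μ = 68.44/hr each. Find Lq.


a = λ/μ = 0.7162; ρ = a/2 = 0.3581
P₀ = 0.472620
Lq = P₀·a^c·ρ / (c!·(1−ρ)²) = 0.472620·0.51301·0.3581/(2·0.41200)
= 0.10538

Final: 0.10538


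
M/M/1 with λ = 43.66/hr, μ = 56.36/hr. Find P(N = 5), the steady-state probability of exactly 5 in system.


ρ = 43.66/56.36 = 0.7747
P_n = (1−ρ)·ρ^n = (1 − 0.7747)·0.7747^5 = 0.2253·0.278974 = 0.062863

Final: 0.062863


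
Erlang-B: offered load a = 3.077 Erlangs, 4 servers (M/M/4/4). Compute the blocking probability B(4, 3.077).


B(c,a) = (a^c/c!) / Σ_{k=0}^{c} a^k/k!
a^4/4! = 3.735070
Σ terms (k=0..4): 1.00000 + 3.07700 + 4.73396 + 4.85547 + 3.73507 = 17.401504
B = 3.735070/17.401504 = 0.214641

Final: 0.214641


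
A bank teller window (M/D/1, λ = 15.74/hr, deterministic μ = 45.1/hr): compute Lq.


ρ = 15.74/45.1 = 0.3490
M/D/1: Lq = ρ²/(2(1−ρ)) = 0.1218/(2·0.6510) = 0.09355

Final: 0.09355


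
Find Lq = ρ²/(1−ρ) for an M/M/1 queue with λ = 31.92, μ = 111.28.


ρ = 31.92/111.28 = 0.2868
Lq = ρ²/(1−ρ) = 0.08228/0.7132 = 0.1154

Final: 0.1154


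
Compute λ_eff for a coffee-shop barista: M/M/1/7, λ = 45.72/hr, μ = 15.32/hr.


ρ = 2.9843; P_K = (1−ρ)ρ^7/(1−ρ^8) = 0.665023
λ_eff = λ(1 − P_K) = 45.72·(1 − 0.665023) = 45.72·0.334977 = 15.3152 /hr

Final: 15.3152 /hr


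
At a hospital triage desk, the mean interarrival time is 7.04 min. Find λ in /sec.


λ = 1/(interarrival time) in consistent units.
1 second = 0.0166667 min, so λ = 0.0166667/7.04 = 0.002367 per second

Final: 0.002367 /sec


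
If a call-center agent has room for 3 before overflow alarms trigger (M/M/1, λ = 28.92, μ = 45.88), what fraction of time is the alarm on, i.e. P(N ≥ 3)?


ρ = 28.92/45.88 = 0.6303
P(N ≥ n) = ρ^n = 0.6303^3 = 0.250452

Final: 0.250452


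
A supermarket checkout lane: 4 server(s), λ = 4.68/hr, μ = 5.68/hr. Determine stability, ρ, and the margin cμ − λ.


Total capacity cμ = 4·5.68 = 22.72/hr
ρ = λ/(cμ) = 4.68/22.72 = 0.2060
Stable ⇔ ρ < 1: YES
Spare capacity = cμ − λ = 22.72 − 4.68 = 18.04/hr

Final: ρ = 0.2060; stable; margin = 18.04/hr


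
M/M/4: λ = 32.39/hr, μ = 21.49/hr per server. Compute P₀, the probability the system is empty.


a = λ/μ = 32.39/21.49 = 1.5072; ρ = a/c = 0.3768
Σ_{k=0}^{3} a^k/k! (terms k=0..3) = 1.00000 + 1.50721 + 1.13584 + 0.57065 = 4.21371
Tail: a^4/(4!(1−ρ)) = 5.16058/(24·0.6232) = 0.34503
P₀ = 1/(4.21371 + 0.34503) = 1/4.55874 = 0.219359

Final: 0.219359


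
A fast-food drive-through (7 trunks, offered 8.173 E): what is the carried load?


B(7,8.173) = 0.317840 (Erlang-B)
Carried load = a(1 − B) = 8.173·(1 − 0.317840) = 8.173·0.682160 = 5.5753 E

Final: 5.5753 Erlangs


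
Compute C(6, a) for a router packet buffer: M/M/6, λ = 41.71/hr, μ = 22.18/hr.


a = λ/μ = 1.8805; ρ = a/6 = 0.3134
P₀ = 0.152355 (from M/M/c formula)
C(c,a) = [a^c/(c!(1−ρ))]·P₀ = [44.22541/(720·0.6866)]·0.152355
= 0.08946·0.152355 = 0.013630

Final: 0.013630


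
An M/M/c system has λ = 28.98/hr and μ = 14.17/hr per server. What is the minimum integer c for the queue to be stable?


Stability requires cμ > λ ⇔ c > λ/μ.
λ/μ = 28.98/14.17 = 2.0452
Minimum integer c = ⌊2.0452⌋ + 1 = 3
Check: 3·14.17 = 42.51 > 28.98, while 2·14.17 = 28.34 ≤ 28.98

Final: 3 servers


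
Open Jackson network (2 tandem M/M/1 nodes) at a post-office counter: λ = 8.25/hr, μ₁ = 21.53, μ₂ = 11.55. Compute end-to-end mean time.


Each node sees arrival rate λ = 8.25/hr (tandem ⇒ throughput preserved).
W₁ = 1/(μ₁−λ) = 1/(21.53−8.25) = 0.07530 hr
W₂ = 1/(μ₂−λ) = 1/(11.55−8.25) = 0.30303 hr
W_total = W₁ + W₂ = 0.07530 + 0.30303 = 0.37833 hr

Final: 0.37833 hr


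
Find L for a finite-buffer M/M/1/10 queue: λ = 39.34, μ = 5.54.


ρ = 39.34/5.54 = 7.1011
L = ρ[1 − (K+1)ρ^K + Kρ^(K+1)] / [(1−ρ)(1−ρ^(K+1))]
Numerator: 7.1011·(1 − 11·326021250.248276 + 10·2315103968.369526) = 138931311437.449951
Denominator: (-6.1011)·(-2315103967.369526) = 14124641533.770756
L = 138931311437.449951/14124641533.770756 = 9.8361

Final: 9.8361


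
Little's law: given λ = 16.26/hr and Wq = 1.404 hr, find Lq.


Lq = λWq = 16.26·1.404 = 22.8290

Final: 22.8290


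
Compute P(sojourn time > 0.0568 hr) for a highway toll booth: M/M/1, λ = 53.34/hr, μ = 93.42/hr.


W ~ Exponential(μ−λ) for M/M/1.
μ − λ = 93.42 − 53.34 = 40.0800
P(W > t) = e^{−(μ−λ)t} = e^{−2.2765} = 0.102638

Final: 0.102638


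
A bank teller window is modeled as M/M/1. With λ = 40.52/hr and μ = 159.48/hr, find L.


ρ = λ/μ = 40.52/159.48 = 0.2541
L = ρ/(1−ρ) = 0.2541/(1 − 0.2541) = 0.2541/0.7459 = 0.3406

Final: 0.3406


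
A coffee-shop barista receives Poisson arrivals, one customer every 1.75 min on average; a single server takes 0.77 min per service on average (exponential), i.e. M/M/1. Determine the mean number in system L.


λ = 60/1.75 = 34.2857 /hr
μ = 60/0.77 = 77.9221 /hr
ρ = λ/μ = 34.2857/77.9221 = 0.4400
L = ρ/(1−ρ) = 0.4400/0.5600 = 0.7857

Final: 0.7857


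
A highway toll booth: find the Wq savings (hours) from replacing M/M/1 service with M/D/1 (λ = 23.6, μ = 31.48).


ρ = 23.6/31.48 = 0.7497
Wq(M/M/1) = ρ/(μ−λ) = 0.7497/7.88 = 0.09514 hr
Wq(M/D/1) = ρ/(2(μ−λ)) = 0.04757 hr
Savings = 0.09514 − 0.04757 = 0.04757 hr

Final: 0.04757 hr


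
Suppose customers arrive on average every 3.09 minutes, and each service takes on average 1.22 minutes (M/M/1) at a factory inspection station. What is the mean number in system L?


λ = 60/3.09 = 19.4175 /hr
μ = 60/1.22 = 49.1803 /hr
ρ = λ/μ = 19.4175/49.1803 = 0.3948
L = ρ/(1−ρ) = 0.3948/0.6052 = 0.6524

Final: 0.6524


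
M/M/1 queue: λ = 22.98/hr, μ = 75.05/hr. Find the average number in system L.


ρ = λ/μ = 22.98/75.05 = 0.3062
L = ρ/(1−ρ) = 0.3062/(1 − 0.3062) = 0.3062/0.6938 = 0.4413

Final: 0.4413


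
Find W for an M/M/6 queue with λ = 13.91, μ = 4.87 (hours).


a = 2.8563; ρ = 0.4760; P₀ = 0.056767
Lq = P₀·a^c·ρ/(c!(1−ρ)²) = 0.07424
Wq = Lq/λ = 0.07424/13.91 = 0.005337 hr
W = Wq + 1/μ = 0.005337 + 0.20534 = 0.21068 hr

Final: 0.21068 hr


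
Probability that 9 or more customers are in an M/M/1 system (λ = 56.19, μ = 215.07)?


ρ = 56.19/215.07 = 0.2613
P(N ≥ n) = ρ^n = 0.2613^9 = 0.000005672

Final: 0.000005672


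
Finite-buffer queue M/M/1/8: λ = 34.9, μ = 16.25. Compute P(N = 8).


ρ = λ/μ = 34.9/16.25 = 2.1477
P_K = (1−ρ)ρ^K/(1−ρ^(K+1)) = (-1.1477·452.664559)/(1 − 972.184191)
= -519.519632/-971.184191 = 0.534934

Final: 0.534934


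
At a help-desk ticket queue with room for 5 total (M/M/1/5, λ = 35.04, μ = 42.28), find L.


ρ = 35.04/42.28 = 0.8288
L = ρ[1 − (K+1)ρ^K + Kρ^(K+1)] / [(1−ρ)(1−ρ^(K+1))]
Numerator: 0.8288·(1 − 6·0.390972 + 5·0.324022) = 0.227312
Denominator: (0.1712)·(0.675978) = 0.115754
L = 0.227312/0.115754 = 1.9637

Final: 1.9637


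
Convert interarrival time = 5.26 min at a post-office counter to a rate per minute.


λ = 1/(interarrival time) in consistent units.
1 minute = 1 min, so λ = 1/5.26 = 0.1901 per minute

Final: 0.1901 /min


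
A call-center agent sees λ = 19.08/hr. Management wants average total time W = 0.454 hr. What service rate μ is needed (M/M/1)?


W = 1/(μ−λ) ⇒ μ − λ = 1/W = 1/0.454 = 2.2026
μ = λ + 1/W = 19.08 + 2.2026 = 21.2826 per hr

Final: 21.2826 /hr


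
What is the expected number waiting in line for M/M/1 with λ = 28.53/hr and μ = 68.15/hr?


ρ = 28.53/68.15 = 0.4186
Lq = ρ²/(1−ρ) = 0.1753/0.5814 = 0.3015

Final: 0.3015


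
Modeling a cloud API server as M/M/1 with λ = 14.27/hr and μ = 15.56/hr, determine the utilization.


ρ = λ/μ = 14.27/15.56 = 0.9171

Final: 0.9171


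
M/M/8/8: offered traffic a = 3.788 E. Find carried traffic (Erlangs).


B(8,3.788) = 0.024184 (Erlang-B)
Carried load = a(1 − B) = 3.788·(1 − 0.024184) = 3.788·0.975816 = 3.6964 E

Final: 3.6964 Erlangs


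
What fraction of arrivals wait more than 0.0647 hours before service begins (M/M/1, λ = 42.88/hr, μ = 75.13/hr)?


ρ = 42.88/75.13 = 0.5707
P(Wq > t) = ρ·e^{−(μ−λ)t} = 0.5707·e^{−2.0866}
= 0.5707·0.124111 = 0.070836

Final: 0.070836


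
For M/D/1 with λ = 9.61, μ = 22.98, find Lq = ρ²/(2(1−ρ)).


ρ = 9.61/22.98 = 0.4182
M/D/1: Lq = ρ²/(2(1−ρ)) = 0.1749/(2·0.5818) = 0.15029

Final: 0.15029


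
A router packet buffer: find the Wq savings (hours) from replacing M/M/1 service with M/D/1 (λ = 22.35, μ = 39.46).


ρ = 22.35/39.46 = 0.5664
Wq(M/M/1) = ρ/(μ−λ) = 0.5664/17.11 = 0.03310 hr
Wq(M/D/1) = ρ/(2(μ−λ)) = 0.01655 hr
Savings = 0.03310 − 0.01655 = 0.01655 hr

Final: 0.01655 hr


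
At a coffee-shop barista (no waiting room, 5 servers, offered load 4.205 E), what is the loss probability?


B(c,a) = (a^c/c!) / Σ_{k=0}^{c} a^k/k!
a^5/5! = 10.955918
Σ terms (k=0..5): 1.00000 + 4.20500 + 8.84101 + 12.39215 + 13.02725 + 10.95592 = 50.421333
B = 10.955918/50.421333 = 0.217287

Final: 0.217287


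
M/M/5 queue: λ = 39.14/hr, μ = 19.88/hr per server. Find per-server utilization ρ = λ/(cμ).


ρ = λ/(cμ) = 39.14/(5·19.88) = 39.14/99.40 = 0.3938

Final: 0.3938


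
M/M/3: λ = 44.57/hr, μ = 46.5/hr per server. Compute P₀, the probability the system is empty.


a = λ/μ = 44.57/46.5 = 0.9585; ρ = a/c = 0.3195
Σ_{k=0}^{2} a^k/k! (terms k=0..2) = 1.00000 + 0.95849 + 0.45936 = 2.41785
Tail: a^3/(3!(1−ρ)) = 0.88058/(6·0.6805) = 0.21567
P₀ = 1/(2.41785 + 0.21567) = 1/2.63352 = 0.379720

Final: 0.379720


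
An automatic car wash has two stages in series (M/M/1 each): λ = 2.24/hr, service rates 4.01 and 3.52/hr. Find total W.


Each node sees arrival rate λ = 2.24/hr (tandem ⇒ throughput preserved).
W₁ = 1/(μ₁−λ) = 1/(4.01−2.24) = 0.56497 hr
W₂ = 1/(μ₂−λ) = 1/(3.52−2.24) = 0.78125 hr
W_total = W₁ + W₂ = 0.56497 + 0.78125 = 1.34622 hr

Final: 1.34622 hr


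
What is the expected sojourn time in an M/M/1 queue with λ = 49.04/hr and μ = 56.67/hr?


W = 1/(μ−λ) = 1/(56.67 − 49.04) = 1/7.63 = 0.1311 hr

Final: 0.1311 hr


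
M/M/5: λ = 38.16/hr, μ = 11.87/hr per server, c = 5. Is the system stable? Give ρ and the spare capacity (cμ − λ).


Total capacity cμ = 5·11.87 = 59.35/hr
ρ = λ/(cμ) = 38.16/59.35 = 0.6430
Stable ⇔ ρ < 1: YES
Spare capacity = cμ − λ = 59.35 − 38.16 = 21.19/hr

Final: ρ = 0.6430; stable; margin = 21.19/hr


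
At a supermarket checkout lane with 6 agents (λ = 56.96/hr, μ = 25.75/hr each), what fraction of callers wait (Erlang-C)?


a = λ/μ = 2.2120; ρ = a/6 = 0.3687
P₀ = 0.109179 (from M/M/c formula)
C(c,a) = [a^c/(c!(1−ρ))]·P₀ = [117.15383/(720·0.6313)]·0.109179
= 0.25773·0.109179 = 0.028139

Final: 0.028139


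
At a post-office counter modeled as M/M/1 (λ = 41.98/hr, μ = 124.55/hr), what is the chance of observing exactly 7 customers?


ρ = 41.98/124.55 = 0.3371
P_n = (1−ρ)·ρ^n = (1 − 0.3371)·0.3371^7 = 0.6629·0.0004942 = 0.0003276

Final: 0.0003276


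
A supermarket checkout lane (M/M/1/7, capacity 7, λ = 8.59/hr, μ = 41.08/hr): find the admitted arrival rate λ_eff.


ρ = 0.2091; P_K = (1−ρ)ρ^7/(1−ρ^8) = 0.00001382
λ_eff = λ(1 − P_K) = 8.59·(1 − 0.00001382) = 8.59·0.999986 = 8.5899 /hr

Final: 8.5899 /hr


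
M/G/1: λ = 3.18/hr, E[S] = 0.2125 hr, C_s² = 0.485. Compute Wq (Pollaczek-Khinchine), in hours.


ρ = λ·E[S] = 3.18·0.2125 = 0.6757
E[S²] = E[S]²(1+C_s²) = 0.2125²·(1+0.485) = 0.067057
Wq = λ·E[S²]/(2(1−ρ)) = 3.18·0.067057/(2·0.3243) = 0.32882 hr

Final: 0.32882 hr


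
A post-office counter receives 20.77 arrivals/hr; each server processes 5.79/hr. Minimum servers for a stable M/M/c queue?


Stability requires cμ > λ ⇔ c > λ/μ.
λ/μ = 20.77/5.79 = 3.5872
Minimum integer c = ⌊3.5872⌋ + 1 = 4
Check: 4·5.79 = 23.16 > 20.77, while 3·5.79 = 17.37 ≤ 20.77

Final: 4 servers


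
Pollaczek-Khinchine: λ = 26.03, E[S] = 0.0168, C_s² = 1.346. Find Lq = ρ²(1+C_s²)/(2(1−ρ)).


ρ = λ·E[S] = 26.03·0.0168 = 0.4373
Lq = ρ²(1+C_s²)/(2(1−ρ)) = 0.1912·(1+1.346)/(2·0.5627)
= 0.1912·2.3460/1.1254 = 0.39865

Final: 0.39865


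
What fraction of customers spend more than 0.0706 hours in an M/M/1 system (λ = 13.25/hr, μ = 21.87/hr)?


W ~ Exponential(μ−λ) for M/M/1.
μ − λ = 21.87 − 13.25 = 8.6200
P(W > t) = e^{−(μ−λ)t} = e^{−0.6086} = 0.544127

Final: 0.544127


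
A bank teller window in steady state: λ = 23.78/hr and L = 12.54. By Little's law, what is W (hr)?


W = L/λ = 12.54/23.78 = 0.5273 hr

Final: 0.5273 hr


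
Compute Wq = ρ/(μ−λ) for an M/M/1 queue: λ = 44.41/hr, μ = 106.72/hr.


ρ = 44.41/106.72 = 0.4161
Wq = ρ/(μ−λ) = 0.4161/(106.72 − 44.41) = 0.4161/62.31 = 0.006678 hr

Final: 0.006678 hr


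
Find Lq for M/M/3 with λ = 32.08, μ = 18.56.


a = λ/μ = 1.7284; ρ = a/3 = 0.5761
P₀ = 0.159930
Lq = P₀·a^c·ρ / (c!·(1−ρ)²) = 0.159930·5.16380·0.5761/(6·0.17965)
= 0.44143

Final: 0.44143


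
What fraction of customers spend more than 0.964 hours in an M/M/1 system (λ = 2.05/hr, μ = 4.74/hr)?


W ~ Exponential(μ−λ) for M/M/1.
μ − λ = 4.74 − 2.05 = 2.6900
P(W > t) = e^{−(μ−λ)t} = e^{−2.5932} = 0.074783

Final: 0.074783


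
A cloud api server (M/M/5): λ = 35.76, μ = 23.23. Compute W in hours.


a = 1.5394; ρ = 0.3079; P₀ = 0.214119
Lq = P₀·a^c·ρ/(c!(1−ρ)²) = 0.009914
Wq = Lq/λ = 0.009914/35.76 = 0.0002772 hr
W = Wq + 1/μ = 0.0002772 + 0.04305 = 0.04333 hr

Final: 0.04333 hr


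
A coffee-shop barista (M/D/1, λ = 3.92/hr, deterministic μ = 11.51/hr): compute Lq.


ρ = 3.92/11.51 = 0.3406
M/D/1: Lq = ρ²/(2(1−ρ)) = 0.1160/(2·0.6594) = 0.08795

Final: 0.08795


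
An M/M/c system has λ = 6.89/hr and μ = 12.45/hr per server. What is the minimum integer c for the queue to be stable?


Stability requires cμ > λ ⇔ c > λ/μ.
λ/μ = 6.89/12.45 = 0.5534
Minimum integer c = ⌊0.5534⌋ + 1 = 1
Check: 1·12.45 = 12.45 > 6.89, while 0·12.45 = 0.00 ≤ 6.89

Final: 1 servers


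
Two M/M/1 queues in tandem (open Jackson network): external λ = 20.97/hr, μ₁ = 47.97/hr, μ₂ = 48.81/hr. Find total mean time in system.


Each node sees arrival rate λ = 20.97/hr (tandem ⇒ throughput preserved).
W₁ = 1/(μ₁−λ) = 1/(47.97−20.97) = 0.03704 hr
W₂ = 1/(μ₂−λ) = 1/(48.81−20.97) = 0.03592 hr
W_total = W₁ + W₂ = 0.03704 + 0.03592 = 0.07296 hr

Final: 0.07296 hr


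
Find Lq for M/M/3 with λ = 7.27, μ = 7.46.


a = λ/μ = 0.9745; ρ = a/3 = 0.3248
P₀ = 0.373433
Lq = P₀·a^c·ρ / (c!·(1−ρ)²) = 0.373433·0.92552·0.3248/(6·0.45584)
= 0.04105

Final: 0.04105


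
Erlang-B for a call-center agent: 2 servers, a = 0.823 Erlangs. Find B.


B(c,a) = (a^c/c!) / Σ_{k=0}^{c} a^k/k!
a^2/2! = 0.338664
Σ terms (k=0..2): 1.00000 + 0.82300 + 0.33866 = 2.161665
B = 0.338664/2.161665 = 0.156668

Final: 0.156668


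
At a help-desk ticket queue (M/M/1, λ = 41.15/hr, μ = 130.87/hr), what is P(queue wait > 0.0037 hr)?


ρ = 41.15/130.87 = 0.3144
P(Wq > t) = ρ·e^{−(μ−λ)t} = 0.3144·e^{−0.3320}
= 0.3144·0.717513 = 0.225611

Final: 0.225611


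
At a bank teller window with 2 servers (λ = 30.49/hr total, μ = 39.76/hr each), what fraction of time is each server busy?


ρ = λ/(cμ) = 30.49/(2·39.76) = 30.49/79.52 = 0.3834

Final: 0.3834


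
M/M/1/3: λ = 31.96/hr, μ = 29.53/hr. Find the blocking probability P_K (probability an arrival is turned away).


ρ = λ/μ = 31.96/29.53 = 1.0823
P_K = (1−ρ)ρ^K/(1−ρ^(K+1)) = (-0.08229·1.267739)/(1 − 1.372061)
= -0.104321/-0.372061 = 0.280388

Final: 0.280388


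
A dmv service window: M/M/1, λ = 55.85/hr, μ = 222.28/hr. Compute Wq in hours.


ρ = 55.85/222.28 = 0.2513
Wq = ρ/(μ−λ) = 0.2513/(222.28 − 55.85) = 0.2513/166.43 = 0.001510 hr

Final: 0.001510 hr


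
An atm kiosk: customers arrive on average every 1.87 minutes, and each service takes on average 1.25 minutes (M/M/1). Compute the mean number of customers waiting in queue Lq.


λ = 60/1.87 = 32.0856 /hr
μ = 60/1.25 = 48.0000 /hr
ρ = λ/μ = 32.0856/48.0000 = 0.6684
Lq = ρ²/(1−ρ) = 0.4468/0.3316 = 1.3477

Final: 1.3477


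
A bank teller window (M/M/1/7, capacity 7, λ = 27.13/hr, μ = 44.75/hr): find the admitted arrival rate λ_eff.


ρ = 0.6063; P_K = (1−ρ)ρ^7/(1−ρ^8) = 0.012073
λ_eff = λ(1 − P_K) = 27.13·(1 − 0.012073) = 27.13·0.987927 = 26.8025 /hr

Final: 26.8025 /hr


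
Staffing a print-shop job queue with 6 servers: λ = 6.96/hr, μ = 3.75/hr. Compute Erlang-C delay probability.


a = λ/μ = 1.8560; ρ = a/6 = 0.3093
P₀ = 0.156150 (from M/M/c formula)
C(c,a) = [a^c/(c!(1−ρ))]·P₀ = [40.87595/(720·0.6907)]·0.156150
= 0.08220·0.156150 = 0.012835

Final: 0.012835


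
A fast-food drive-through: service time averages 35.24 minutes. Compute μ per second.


μ = 1/(service time) in consistent units.
1 second = 0.0166667 min, so μ = 0.0166667/35.24 = 0.0004729 per second

Final: 0.0004729 /sec


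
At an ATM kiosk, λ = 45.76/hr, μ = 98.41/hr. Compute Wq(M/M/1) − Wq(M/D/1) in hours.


ρ = 45.76/98.41 = 0.4650
Wq(M/M/1) = ρ/(μ−λ) = 0.4650/52.65 = 0.008832 hr
Wq(M/D/1) = ρ/(2(μ−λ)) = 0.004416 hr
Savings = 0.008832 − 0.004416 = 0.004416 hr

Final: 0.004416 hr


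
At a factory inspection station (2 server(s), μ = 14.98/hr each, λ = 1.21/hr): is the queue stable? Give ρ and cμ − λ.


Total capacity cμ = 2·14.98 = 29.96/hr
ρ = λ/(cμ) = 1.21/29.96 = 0.04039
Stable ⇔ ρ < 1: YES
Spare capacity = cμ − λ = 29.96 − 1.21 = 28.75/hr

Final: ρ = 0.04039; stable; margin = 28.75/hr


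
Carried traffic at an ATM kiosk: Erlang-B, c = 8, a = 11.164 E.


B(8,11.164) = 0.389601 (Erlang-B)
Carried load = a(1 − B) = 11.164·(1 − 0.389601) = 11.164·0.610399 = 6.8145 E

Final: 6.8145 Erlangs


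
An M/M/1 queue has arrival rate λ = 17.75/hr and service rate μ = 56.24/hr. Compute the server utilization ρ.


ρ = λ/μ = 17.75/56.24 = 0.3156

Final: 0.3156


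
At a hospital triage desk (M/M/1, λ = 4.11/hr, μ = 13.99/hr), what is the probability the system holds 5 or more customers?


ρ = 4.11/13.99 = 0.2938
P(N ≥ n) = ρ^n = 0.2938^5 = 0.002188

Final: 0.002188


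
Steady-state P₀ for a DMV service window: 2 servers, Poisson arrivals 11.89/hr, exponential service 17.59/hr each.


a = λ/μ = 11.89/17.59 = 0.6760; ρ = a/c = 0.3380
Σ_{k=0}^{1} a^k/k! (terms k=0..1) = 1.00000 + 0.67595 = 1.67595
Tail: a^2/(2!(1−ρ)) = 0.45691/(2·0.6620) = 0.34509
P₀ = 1/(1.67595 + 0.34509) = 1/2.02104 = 0.494795

Final: 0.494795


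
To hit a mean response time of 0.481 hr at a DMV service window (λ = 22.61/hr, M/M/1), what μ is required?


W = 1/(μ−λ) ⇒ μ − λ = 1/W = 1/0.481 = 2.0790
μ = λ + 1/W = 22.61 + 2.0790 = 24.6890 per hr

Final: 24.6890 /hr


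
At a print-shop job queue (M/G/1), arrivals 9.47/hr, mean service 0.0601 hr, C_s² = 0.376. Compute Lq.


ρ = λ·E[S] = 9.47·0.0601 = 0.5691
Lq = ρ²(1+C_s²)/(2(1−ρ)) = 0.3239·(1+0.376)/(2·0.4309)
= 0.3239·1.3760/0.8617 = 0.51726

Final: 0.51726


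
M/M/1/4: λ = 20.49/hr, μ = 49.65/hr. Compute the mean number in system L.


ρ = 20.49/49.65 = 0.4127
L = ρ[1 − (K+1)ρ^K + Kρ^(K+1)] / [(1−ρ)(1−ρ^(K+1))]
Numerator: 0.4127·(1 − 5·0.029006 + 4·0.011971) = 0.372597
Denominator: (0.5873)·(0.988029) = 0.580281
L = 0.372597/0.580281 = 0.6421

Final: 0.6421


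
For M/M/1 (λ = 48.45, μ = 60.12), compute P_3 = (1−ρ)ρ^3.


ρ = 48.45/60.12 = 0.8059
P_n = (1−ρ)·ρ^n = (1 − 0.8059)·0.8059^3 = 0.1941·0.523389 = 0.101596

Final: 0.101596


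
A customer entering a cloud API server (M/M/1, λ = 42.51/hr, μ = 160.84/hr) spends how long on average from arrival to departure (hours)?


W = 1/(μ−λ) = 1/(160.84 − 42.51) = 1/118.33 = 0.008451 hr

Final: 0.008451 hr


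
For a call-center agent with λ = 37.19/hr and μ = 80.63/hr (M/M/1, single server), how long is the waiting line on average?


ρ = 37.19/80.63 = 0.4612
Lq = ρ²/(1−ρ) = 0.2127/0.5388 = 0.3949

Final: 0.3949


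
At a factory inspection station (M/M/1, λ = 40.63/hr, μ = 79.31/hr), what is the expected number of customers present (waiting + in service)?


ρ = λ/μ = 40.63/79.31 = 0.5123
L = ρ/(1−ρ) = 0.5123/(1 − 0.5123) = 0.5123/0.4877 = 1.0504

Final: 1.0504


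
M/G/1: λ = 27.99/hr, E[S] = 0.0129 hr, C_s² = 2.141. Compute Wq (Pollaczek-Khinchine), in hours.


ρ = λ·E[S] = 27.99·0.0129 = 0.3611
E[S²] = E[S]²(1+C_s²) = 0.0129²·(1+2.141) = 0.0005227
Wq = λ·E[S²]/(2(1−ρ)) = 27.99·0.0005227/(2·0.6389) = 0.01145 hr

Final: 0.01145 hr


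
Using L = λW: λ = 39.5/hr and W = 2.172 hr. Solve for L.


L = λW = 39.5·2.172 = 85.7940

Final: 85.7940


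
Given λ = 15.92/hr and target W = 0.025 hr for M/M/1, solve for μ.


W = 1/(μ−λ) ⇒ μ − λ = 1/W = 1/0.025 = 40.0000
μ = λ + 1/W = 15.92 + 40.0000 = 55.9200 per hr

Final: 55.9200 /hr


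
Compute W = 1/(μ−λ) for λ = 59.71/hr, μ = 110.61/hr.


W = 1/(μ−λ) = 1/(110.61 − 59.71) = 1/50.90 = 0.01965 hr

Final: 0.01965 hr


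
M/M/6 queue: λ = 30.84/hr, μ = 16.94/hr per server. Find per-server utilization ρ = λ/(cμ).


ρ = λ/(cμ) = 30.84/(6·16.94) = 30.84/101.64 = 0.3034

Final: 0.3034


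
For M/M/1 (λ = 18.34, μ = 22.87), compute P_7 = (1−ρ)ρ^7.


ρ = 18.34/22.87 = 0.8019
P_n = (1−ρ)·ρ^n = (1 − 0.8019)·0.8019^7 = 0.1981·0.213271 = 0.042244

Final: 0.042244


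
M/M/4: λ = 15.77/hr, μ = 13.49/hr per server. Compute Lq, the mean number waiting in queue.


a = λ/μ = 1.1690; ρ = a/4 = 0.2923
P₀ = 0.309739
Lq = P₀·a^c·ρ / (c!·(1−ρ)²) = 0.309739·1.86758·0.2923/(24·0.50091)
= 0.01406

Final: 0.01406


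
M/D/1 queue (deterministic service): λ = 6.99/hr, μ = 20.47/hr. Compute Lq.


ρ = 6.99/20.47 = 0.3415
M/D/1: Lq = ρ²/(2(1−ρ)) = 0.1166/(2·0.6585) = 0.08854

Final: 0.08854


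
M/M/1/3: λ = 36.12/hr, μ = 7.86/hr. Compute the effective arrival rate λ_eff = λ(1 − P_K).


ρ = 4.5954; P_K = (1−ρ)ρ^3/(1−ρ^4) = 0.784150
λ_eff = λ(1 − P_K) = 36.12·(1 − 0.784150) = 36.12·0.215850 = 7.7965 /hr

Final: 7.7965 /hr


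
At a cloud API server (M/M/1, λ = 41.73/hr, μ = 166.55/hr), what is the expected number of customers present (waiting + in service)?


ρ = λ/μ = 41.73/166.55 = 0.2506
L = ρ/(1−ρ) = 0.2506/(1 − 0.2506) = 0.2506/0.7494 = 0.3343

Final: 0.3343


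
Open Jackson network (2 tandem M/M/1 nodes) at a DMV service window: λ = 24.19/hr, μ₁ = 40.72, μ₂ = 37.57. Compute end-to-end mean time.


Each node sees arrival rate λ = 24.19/hr (tandem ⇒ throughput preserved).
W₁ = 1/(μ₁−λ) = 1/(40.72−24.19) = 0.06050 hr
W₂ = 1/(μ₂−λ) = 1/(37.57−24.19) = 0.07474 hr
W_total = W₁ + W₂ = 0.06050 + 0.07474 = 0.13523 hr

Final: 0.13523 hr


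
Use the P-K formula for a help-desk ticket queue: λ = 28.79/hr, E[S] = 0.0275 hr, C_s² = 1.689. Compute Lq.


ρ = λ·E[S] = 28.79·0.0275 = 0.7917
Lq = ρ²(1+C_s²)/(2(1−ρ)) = 0.6268·(1+1.689)/(2·0.2083)
= 0.6268·2.6890/0.4165 = 4.04643

Final: 4.04643


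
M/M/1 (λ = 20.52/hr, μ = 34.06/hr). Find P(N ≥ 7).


ρ = 20.52/34.06 = 0.6025
P(N ≥ n) = ρ^n = 0.6025^7 = 0.028809

Final: 0.028809


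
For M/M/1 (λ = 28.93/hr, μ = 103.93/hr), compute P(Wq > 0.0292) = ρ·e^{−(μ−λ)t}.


ρ = 28.93/103.93 = 0.2784
P(Wq > t) = ρ·e^{−(μ−λ)t} = 0.2784·e^{−2.1900}
= 0.2784·0.111917 = 0.031153

Final: 0.031153


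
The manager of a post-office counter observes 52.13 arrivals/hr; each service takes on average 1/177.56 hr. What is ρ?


ρ = λ/μ = 52.13/177.56 = 0.2936

Final: 0.2936


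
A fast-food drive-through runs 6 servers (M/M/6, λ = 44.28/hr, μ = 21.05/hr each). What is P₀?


a = λ/μ = 44.28/21.05 = 2.1036; ρ = a/c = 0.3506
Σ_{k=0}^{5} a^k/k! (terms k=0..5) = 1.00000 + 2.10356 + 2.21249 + 1.55137 + 0.81585 + 0.34324 = 8.02651
Tail: a^6/(6!(1−ρ)) = 86.64292/(720·0.6494) = 0.18530
P₀ = 1/(8.02651 + 0.18530) = 1/8.21181 = 0.121776

Final: 0.121776


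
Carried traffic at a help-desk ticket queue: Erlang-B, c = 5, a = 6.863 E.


B(5,6.863) = 0.416536 (Erlang-B)
Carried load = a(1 − B) = 6.863·(1 − 0.416536) = 6.863·0.583464 = 4.0043 E

Final: 4.0043 Erlangs


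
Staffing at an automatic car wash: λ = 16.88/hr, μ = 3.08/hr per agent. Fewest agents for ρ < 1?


Stability requires cμ > λ ⇔ c > λ/μ.
λ/μ = 16.88/3.08 = 5.4805
Minimum integer c = ⌊5.4805⌋ + 1 = 6
Check: 6·3.08 = 18.48 > 16.88, while 5·3.08 = 15.40 ≤ 16.88

Final: 6 servers


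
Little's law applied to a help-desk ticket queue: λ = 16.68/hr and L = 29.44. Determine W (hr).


W = L/λ = 29.44/16.68 = 1.7650 hr

Final: 1.7650 hr


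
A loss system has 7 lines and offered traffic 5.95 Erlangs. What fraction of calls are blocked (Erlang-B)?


B(c,a) = (a^c/c!) / Σ_{k=0}^{c} a^k/k!
a^7/7! = 52.382741
Σ terms (k=0..7): 1.00000 + 5.95000 + 17.70125 + 35.10748 + 52.22238 + 62.14463 + 61.62675 + 52.38274 = 288.135227
B = 52.382741/288.135227 = 0.181799

Final: 0.181799


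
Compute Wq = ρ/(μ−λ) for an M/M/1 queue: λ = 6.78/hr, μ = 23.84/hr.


ρ = 6.78/23.84 = 0.2844
Wq = ρ/(μ−λ) = 0.2844/(23.84 − 6.78) = 0.2844/17.06 = 0.01667 hr

Final: 0.01667 hr


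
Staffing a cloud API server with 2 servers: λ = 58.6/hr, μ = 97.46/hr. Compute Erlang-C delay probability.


a = λ/μ = 0.6013; ρ = a/2 = 0.3006
P₀ = 0.537709 (from M/M/c formula)
C(c,a) = [a^c/(c!(1−ρ))]·P₀ = [0.36153/(2·0.6994)]·0.537709
= 0.25847·0.537709 = 0.138981

Final: 0.138981


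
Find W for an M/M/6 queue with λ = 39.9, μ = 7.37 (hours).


a = 5.4138; ρ = 0.9023; P₀ = 0.002083
Lq = P₀·a^c·ρ/(c!(1−ρ)²) = 6.88746
Wq = Lq/λ = 6.88746/39.9 = 0.17262 hr
W = Wq + 1/μ = 0.17262 + 0.13569 = 0.30830 hr

Final: 0.30830 hr


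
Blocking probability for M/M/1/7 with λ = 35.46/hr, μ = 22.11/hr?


ρ = λ/μ = 35.46/22.11 = 1.6038
P_K = (1−ρ)ρ^K/(1−ρ^(K+1)) = (-0.6038·27.292915)/(1 − 43.772355)
= -16.479440/-42.772355 = 0.385283

Final: 0.385283


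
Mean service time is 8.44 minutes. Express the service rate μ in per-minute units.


μ = 1/(service time) in consistent units.
1 minute = 1 min, so μ = 1/8.44 = 0.1185 per minute

Final: 0.1185 /min


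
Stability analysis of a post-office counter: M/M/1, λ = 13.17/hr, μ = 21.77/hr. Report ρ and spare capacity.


Total capacity cμ = 1·21.77 = 21.77/hr
ρ = λ/(cμ) = 13.17/21.77 = 0.6050
Stable ⇔ ρ < 1: YES
Spare capacity = cμ − λ = 21.77 − 13.17 = 8.60/hr

Final: ρ = 0.6050; stable; margin = 8.60/hr


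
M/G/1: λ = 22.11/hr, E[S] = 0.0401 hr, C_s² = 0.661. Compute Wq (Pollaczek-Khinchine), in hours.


ρ = λ·E[S] = 22.11·0.0401 = 0.8866
E[S²] = E[S]²(1+C_s²) = 0.0401²·(1+0.661) = 0.002671
Wq = λ·E[S²]/(2(1−ρ)) = 22.11·0.002671/(2·0.1134) = 0.26040 hr

Final: 0.26040 hr


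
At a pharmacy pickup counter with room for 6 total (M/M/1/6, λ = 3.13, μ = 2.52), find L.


ρ = 3.13/2.52 = 1.2421
L = ρ[1 − (K+1)ρ^K + Kρ^(K+1)] / [(1−ρ)(1−ρ^(K+1))]
Numerator: 1.2421·(1 − 7·3.671663 + 6·4.560438) = 3.305119
Denominator: (-0.2421)·(-3.560438) = 0.861852
L = 3.305119/0.861852 = 3.8349

Final: 3.8349


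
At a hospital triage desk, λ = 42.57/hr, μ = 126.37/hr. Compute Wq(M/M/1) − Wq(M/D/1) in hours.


ρ = 42.57/126.37 = 0.3369
Wq(M/M/1) = ρ/(μ−λ) = 0.3369/83.80 = 0.004020 hr
Wq(M/D/1) = ρ/(2(μ−λ)) = 0.002010 hr
Savings = 0.004020 − 0.002010 = 0.002010 hr

Final: 0.002010 hr


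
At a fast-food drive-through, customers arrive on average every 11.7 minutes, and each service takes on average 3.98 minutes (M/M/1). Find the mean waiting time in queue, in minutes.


λ = 60/11.7 = 5.1282 /hr
μ = 60/3.98 = 15.0754 /hr
ρ = λ/μ = 5.1282/15.0754 = 0.3402
Wq = ρ/(μ−λ) = 0.3402/(15.0754−5.1282) = 0.03420 hr
In minutes: 0.03420·60 = 2.052 min

Final: 2.052 min


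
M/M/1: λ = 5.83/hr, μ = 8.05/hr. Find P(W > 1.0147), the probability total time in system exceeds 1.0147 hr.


W ~ Exponential(μ−λ) for M/M/1.
μ − λ = 8.05 − 5.83 = 2.2200
P(W > t) = e^{−(μ−λ)t} = e^{−2.2526} = 0.105122

Final: 0.105122


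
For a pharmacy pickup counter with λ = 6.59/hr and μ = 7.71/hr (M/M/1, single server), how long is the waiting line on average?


ρ = 6.59/7.71 = 0.8547
Lq = ρ²/(1−ρ) = 0.7306/0.1453 = 5.0292

Final: 5.0292


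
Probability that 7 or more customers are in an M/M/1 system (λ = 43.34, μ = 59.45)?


ρ = 43.34/59.45 = 0.7290
P(N ≥ n) = ρ^n = 0.7290^7 = 0.109436

Final: 0.109436


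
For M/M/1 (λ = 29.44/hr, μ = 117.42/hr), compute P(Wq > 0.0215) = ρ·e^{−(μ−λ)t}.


ρ = 29.44/117.42 = 0.2507
P(Wq > t) = ρ·e^{−(μ−λ)t} = 0.2507·e^{−1.8916}
= 0.2507·0.150835 = 0.037818

Final: 0.037818


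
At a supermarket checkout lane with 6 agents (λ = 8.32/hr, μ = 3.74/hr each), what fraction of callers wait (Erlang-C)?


a = λ/μ = 2.2246; ρ = a/6 = 0.3708
P₀ = 0.107806 (from M/M/c formula)
C(c,a) = [a^c/(c!(1−ρ))]·P₀ = [121.20216/(720·0.6292)]·0.107806
= 0.26753·0.107806 = 0.028841

Final: 0.028841


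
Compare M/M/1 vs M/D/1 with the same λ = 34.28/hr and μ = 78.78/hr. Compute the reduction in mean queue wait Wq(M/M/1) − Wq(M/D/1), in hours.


ρ = 34.28/78.78 = 0.4351
Wq(M/M/1) = ρ/(μ−λ) = 0.4351/44.50 = 0.009778 hr
Wq(M/D/1) = ρ/(2(μ−λ)) = 0.004889 hr
Savings = 0.009778 − 0.004889 = 0.004889 hr

Final: 0.004889 hr
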